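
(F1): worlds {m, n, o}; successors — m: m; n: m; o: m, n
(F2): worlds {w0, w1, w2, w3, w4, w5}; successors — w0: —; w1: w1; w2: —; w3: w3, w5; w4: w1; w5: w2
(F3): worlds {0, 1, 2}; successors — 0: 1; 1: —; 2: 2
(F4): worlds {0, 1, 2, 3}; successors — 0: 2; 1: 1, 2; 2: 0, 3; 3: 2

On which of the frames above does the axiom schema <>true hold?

(F1), (F4)

The schema corresponds to seriality: forall x exists y Rxy.
(F1): condition met.
(F2): fails — world w0 has no successor.
(F3): fails — world 1 has no successor.
(F4): condition met.
Valid on: (F1), (F4).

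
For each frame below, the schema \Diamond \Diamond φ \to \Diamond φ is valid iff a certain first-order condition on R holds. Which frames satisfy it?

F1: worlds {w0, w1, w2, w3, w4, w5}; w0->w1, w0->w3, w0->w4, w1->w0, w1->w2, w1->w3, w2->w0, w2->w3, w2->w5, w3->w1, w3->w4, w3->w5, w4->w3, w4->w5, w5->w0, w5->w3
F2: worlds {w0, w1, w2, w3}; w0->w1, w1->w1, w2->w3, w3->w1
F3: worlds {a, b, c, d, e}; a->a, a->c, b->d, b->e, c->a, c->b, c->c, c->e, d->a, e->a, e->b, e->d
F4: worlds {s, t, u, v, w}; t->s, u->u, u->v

The schema corresponds to transitivity: \forall x \forall y \forall z (Rxy \wedge Ryz \to Rxz).
F1: fails — Rw1w2 and Rw2w5 but not Rw1w5.
F2: fails — Rw2w3 and Rw3w1 but not Rw2w1.
F3: fails — Reb and Rbe but not Ree.
F4: satisfies the condition.

F4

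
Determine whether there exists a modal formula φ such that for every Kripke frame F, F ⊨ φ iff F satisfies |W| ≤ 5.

No

If a class were modally definable it would be closed under disjoint unions (Goldblatt–Thomason).
Any modal formula valid on each of 6 disjoint one-world frames is valid on their disjoint union (validity is preserved under disjoint unions). Each one-world frame has |W|=1≤5, but the union has |W|=6.
Hence having at most 5 worlds is not modally definable.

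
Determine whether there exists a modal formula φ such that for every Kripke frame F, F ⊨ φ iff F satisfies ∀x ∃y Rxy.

The condition is seriality. A defining modal formula is □q → ◇q.
Suppose □q→◇q is valid. At any x set V(q)=W. Then □q at x, so ◇q at x, so x has a successor.

Yes — defined by □q → ◇q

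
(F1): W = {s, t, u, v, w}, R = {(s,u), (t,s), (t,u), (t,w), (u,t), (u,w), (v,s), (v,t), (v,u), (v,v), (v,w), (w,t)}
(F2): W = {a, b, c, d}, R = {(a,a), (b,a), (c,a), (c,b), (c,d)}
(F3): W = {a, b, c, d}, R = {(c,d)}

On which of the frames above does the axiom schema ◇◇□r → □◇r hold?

This is the axiom for a generalized confluence (Geach) condition; its first-order frame correspondent is ∀x ∀y ∀z ((xR²y ∧ xRz) → ∃w (yRw ∧ zRw)).
(F1): fails — tR²t, tRw but no w* with tRw* and wRw*.
(F2): fails — cR²a, cRd but no w with aRw and dRw.
(F3): ✓.

(F3)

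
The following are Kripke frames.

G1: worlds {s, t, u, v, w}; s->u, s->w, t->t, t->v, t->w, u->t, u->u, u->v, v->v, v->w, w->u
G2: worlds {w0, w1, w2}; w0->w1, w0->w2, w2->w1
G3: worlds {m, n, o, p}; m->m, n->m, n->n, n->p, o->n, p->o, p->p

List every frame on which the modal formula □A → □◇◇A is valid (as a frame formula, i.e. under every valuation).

This is the axiom for a generalized confluence (Geach) condition; its first-order frame correspondent is ∀x ∀z (xRz → ∃w (xRw ∧ zR²w)).
G1: ✓.
G2: fails — w0Rw1 but no w with w0Rw and w1R²w.
G3: ✓.
Valid on: G1, G3.

G1, G3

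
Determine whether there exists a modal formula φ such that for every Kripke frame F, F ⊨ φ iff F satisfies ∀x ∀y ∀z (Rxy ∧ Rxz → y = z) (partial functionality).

The condition is partial functionality. A defining modal formula is ◇q → □q.

Yes, by ◇q → □q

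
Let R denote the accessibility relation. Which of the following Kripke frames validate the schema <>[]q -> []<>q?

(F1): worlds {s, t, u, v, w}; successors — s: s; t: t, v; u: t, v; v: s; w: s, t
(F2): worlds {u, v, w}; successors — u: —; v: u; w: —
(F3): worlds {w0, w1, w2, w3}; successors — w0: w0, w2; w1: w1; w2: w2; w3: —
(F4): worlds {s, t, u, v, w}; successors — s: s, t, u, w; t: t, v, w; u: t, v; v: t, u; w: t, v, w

(F3), (F4)

Frame correspondent (Sahlqvist): forall x forall y forall z (Rxy & Rxz -> exists w (Ryw & Rzw)) — i.e. convergence.
(F1): fails — Rtv and Rtt but v and t have no common successor.
(F2): fails — Rvu and Rvu but u and u have no common successor.
(F3): condition met.
(F4): condition met.
Valid on: (F3), (F4).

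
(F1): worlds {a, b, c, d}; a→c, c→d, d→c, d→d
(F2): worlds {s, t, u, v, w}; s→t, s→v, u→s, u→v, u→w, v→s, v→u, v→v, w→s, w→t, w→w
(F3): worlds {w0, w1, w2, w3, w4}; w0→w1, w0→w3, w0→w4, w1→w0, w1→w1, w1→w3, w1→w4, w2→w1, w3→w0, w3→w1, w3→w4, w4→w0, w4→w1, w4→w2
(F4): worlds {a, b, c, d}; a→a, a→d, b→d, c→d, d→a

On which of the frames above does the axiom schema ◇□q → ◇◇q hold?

(F1), (F3), (F4)

The schema corresponds to a generalized confluence (Geach) condition: ∀x ∀y (xRy → ∃w (yRw ∧ xR²w)).
(F1): condition met.
(F2): fails — sRt but no w* with tRw* and sR²w*.
(F3): condition met.
(F4): condition met.
Valid on: (F1), (F3), (F4).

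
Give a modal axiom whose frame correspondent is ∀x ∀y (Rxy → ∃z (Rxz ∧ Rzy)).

The condition is density. The C4 schema □□ψ → □ψ defines it.

□□ψ → □ψ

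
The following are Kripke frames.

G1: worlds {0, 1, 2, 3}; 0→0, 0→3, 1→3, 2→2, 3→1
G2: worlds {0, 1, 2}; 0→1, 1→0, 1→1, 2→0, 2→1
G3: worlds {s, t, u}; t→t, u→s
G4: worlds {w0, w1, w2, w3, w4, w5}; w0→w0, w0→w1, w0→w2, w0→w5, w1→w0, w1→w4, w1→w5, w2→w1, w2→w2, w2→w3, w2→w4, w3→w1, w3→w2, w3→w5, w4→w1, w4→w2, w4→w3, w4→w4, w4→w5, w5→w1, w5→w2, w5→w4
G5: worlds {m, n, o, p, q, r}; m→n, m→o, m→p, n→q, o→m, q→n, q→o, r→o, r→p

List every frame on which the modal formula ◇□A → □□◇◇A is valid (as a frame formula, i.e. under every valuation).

G2, G3, G4

This is the axiom for a generalized confluence (Geach) condition; its first-order frame correspondent is ∀x ∀y ∀z ((xRy ∧ xR²z) → ∃w (yRw ∧ zR²w)).
G1: fails — 0R0, 0R²1 but no w with 0Rw and 1R²w.
G2: holds.
G3: holds.
G4: holds.
G5: fails — mRp, mR²m but no w with pRw and mR²w.
Valid on: G2, G3, G4.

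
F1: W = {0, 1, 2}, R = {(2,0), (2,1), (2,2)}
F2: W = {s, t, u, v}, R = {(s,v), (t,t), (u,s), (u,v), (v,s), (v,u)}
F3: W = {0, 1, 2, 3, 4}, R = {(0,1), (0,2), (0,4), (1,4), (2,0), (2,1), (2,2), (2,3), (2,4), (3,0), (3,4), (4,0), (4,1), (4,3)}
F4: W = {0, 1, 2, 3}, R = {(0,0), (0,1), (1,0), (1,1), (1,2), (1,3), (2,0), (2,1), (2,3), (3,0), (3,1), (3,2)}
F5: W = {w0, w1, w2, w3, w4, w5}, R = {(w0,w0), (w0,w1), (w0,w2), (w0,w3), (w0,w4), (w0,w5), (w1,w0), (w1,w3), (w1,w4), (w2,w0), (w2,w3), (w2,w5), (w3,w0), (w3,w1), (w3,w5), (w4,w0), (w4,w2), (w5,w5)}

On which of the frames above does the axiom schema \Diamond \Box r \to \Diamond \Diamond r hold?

F2, F3, F4, F5

Frame correspondent (Sahlqvist): \forall x \forall y (xRy \to \exists w (yRw \wedge x R^2 w)) — i.e. a generalized confluence (Geach) condition.
F1: fails — 2R0 but no w with 0Rw and 2R²w.
F2: holds.
F3: holds.
F4: holds.
F5: holds.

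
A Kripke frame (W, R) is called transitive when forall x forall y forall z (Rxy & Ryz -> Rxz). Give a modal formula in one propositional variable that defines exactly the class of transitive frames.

A defining formula is □p → □□p (the 4 axiom).
Suppose □p→□□p is valid. Take Rxy, Ryz and set V(p)={w : Rxw}. Then □p at x, so □□p at x, so □p at y, so p at z, i.e. Rxz.

□p → □□p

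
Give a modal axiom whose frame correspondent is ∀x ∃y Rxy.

The condition is seriality. The D schema □s → ◇s defines it.
Suppose □s→◇s is valid. At any x set V(s)=W. Then □s at x, so ◇s at x, so x has a successor.

□s → ◇s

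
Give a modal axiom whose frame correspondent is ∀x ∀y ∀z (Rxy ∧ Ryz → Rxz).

□q → □□q

The condition is transitivity. The 4 schema □q → □□q defines it.
Suppose □q→□□q is valid. Take Rxy, Ryz and set V(q)={w : Rxw}. Then □q at x, so □□q at x, so □q at y, so q at z, i.e. Rxz.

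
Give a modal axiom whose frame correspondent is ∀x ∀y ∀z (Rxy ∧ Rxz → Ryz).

◇r → □◇r

A defining formula is ◇r → □◇r (the 5 axiom).
Suppose ◇r→□◇r is valid. Take Rxy, Rxz and set V(r)={y}. Then ◇r at x, so □◇r at x, so ◇r at z, so some w with Rzw has r; w=y, i.e. Rzy. By symmetry of the argument, Ryz.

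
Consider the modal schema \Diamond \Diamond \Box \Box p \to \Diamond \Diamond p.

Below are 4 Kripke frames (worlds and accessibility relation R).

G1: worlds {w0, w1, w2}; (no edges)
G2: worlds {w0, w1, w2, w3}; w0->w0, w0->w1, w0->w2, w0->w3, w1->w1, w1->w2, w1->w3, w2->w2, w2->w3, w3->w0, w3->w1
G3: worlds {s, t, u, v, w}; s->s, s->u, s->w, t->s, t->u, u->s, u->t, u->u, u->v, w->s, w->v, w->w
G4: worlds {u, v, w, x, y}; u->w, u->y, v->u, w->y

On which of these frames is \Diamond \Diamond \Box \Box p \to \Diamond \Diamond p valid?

This is the axiom for a generalized confluence (Geach) condition; its first-order frame correspondent is \forall x \forall y (x R^2 y \to \exists w (y R^2 w \wedge x R^2 w)).
G1: holds.
G2: holds.
G3: fails — sR²v but no w* with vR²w* and sR²w*.
G4: fails — uR²y but no t with yR²t and uR²t.

G1, G2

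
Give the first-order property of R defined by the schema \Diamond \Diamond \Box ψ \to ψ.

This is a Sahlqvist (Geach-type) schema ◇^2□^1ψ → □^0◇^0ψ.
Minimal-valuation argument: fix x; take any y with xR^2y and any z with xR^0z. Set V(ψ) to the set of worlds R-reachable from y in exactly 1 step. Then □^1ψ holds at y, so the antecedent holds at x; validity forces ◇^0ψ at z, giving a w with zR^0w and yR^1w.
First-order correspondent: \forall x \forall y (x R^2 y \to \exists w (yRw \wedge x = w)).

\forall x \forall y (x R^2 y \to \exists w (yRw \wedge x = w))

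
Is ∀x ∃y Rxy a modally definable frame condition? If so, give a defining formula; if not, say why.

Yes: it is seriality, defined by the D schema □p → ◇p.

Yes — defined by □p → ◇p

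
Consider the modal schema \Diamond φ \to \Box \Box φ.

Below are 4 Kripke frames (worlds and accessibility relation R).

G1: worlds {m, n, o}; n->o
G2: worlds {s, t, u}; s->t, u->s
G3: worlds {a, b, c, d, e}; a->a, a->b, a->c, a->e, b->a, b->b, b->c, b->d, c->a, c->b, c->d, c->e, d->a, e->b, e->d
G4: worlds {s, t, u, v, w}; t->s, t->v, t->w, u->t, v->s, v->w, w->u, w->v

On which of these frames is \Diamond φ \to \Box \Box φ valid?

Frame correspondent (Sahlqvist): \forall x \forall y \forall z ((xRy \wedge x R^2 z) \to \exists w (y = w \wedge z = w)) — i.e. a generalized confluence (Geach) condition.
G1: condition met.
G2: fails — uRs, uR²t but s ≠ t.
G3: fails — aRa, aR²b but a ≠ b.
G4: fails — tRs, tR²u but s ≠ u.
Valid on: G1.

G1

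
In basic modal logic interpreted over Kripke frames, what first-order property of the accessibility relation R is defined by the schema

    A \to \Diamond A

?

This schema is equivalent to the T axiom □A → A.
Its frame correspondent is reflexivity — \forall x Rxx.

reflexivity: \forall x Rxx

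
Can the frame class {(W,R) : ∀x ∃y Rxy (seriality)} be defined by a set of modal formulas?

This is a Sahlqvist condition; the D axiom □r → ◇r defines it.
Suppose □r→◇r is valid. At any x set V(r)=W. Then □r at x, so ◇r at x, so x has a successor.

Definable; □r → ◇r defines it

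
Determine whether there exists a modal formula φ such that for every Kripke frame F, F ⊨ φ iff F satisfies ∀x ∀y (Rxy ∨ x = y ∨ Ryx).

Not definable by any modal formula

Modal frame validity is preserved under disjoint unions.
Take 3 disjoint single-world reflexive frames: each is trivially connected, but their disjoint union has 3 worlds with no edge between distinct components, so it is not connected.
So the class is not modally definable.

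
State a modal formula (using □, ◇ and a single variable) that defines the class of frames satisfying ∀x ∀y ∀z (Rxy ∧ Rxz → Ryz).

A defining formula is ◇s → □◇s (the 5 axiom).
Suppose ◇s→□◇s is valid. Take Rxy, Rxz and set V(s)={y}. Then ◇s at x, so □◇s at x, so ◇s at z, so some w with Rzw has s; w=y, i.e. Rzy. By symmetry of the argument, Ryz.

◇s → □◇s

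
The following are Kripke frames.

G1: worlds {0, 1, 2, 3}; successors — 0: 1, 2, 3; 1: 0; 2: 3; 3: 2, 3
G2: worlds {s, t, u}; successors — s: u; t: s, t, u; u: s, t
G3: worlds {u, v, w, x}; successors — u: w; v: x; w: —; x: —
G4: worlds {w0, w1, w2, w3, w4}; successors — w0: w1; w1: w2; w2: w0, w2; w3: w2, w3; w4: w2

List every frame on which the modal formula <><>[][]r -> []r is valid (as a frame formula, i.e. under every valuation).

G3

This is the axiom for a generalized confluence (Geach) condition; its first-order frame correspondent is forall x forall y forall z ((x R^2 y & xRz) -> exists w (y R^2 w & z = w)).
G1: fails — 0R²0, 0R1 but no w with 0R²w and 1=w.
G2: fails — sR²s, sRu but no w with sR²w and u=w.
G3: ✓.
G4: fails — w2R²w0, w2Rw0 but no w with w0R²w and w0=w.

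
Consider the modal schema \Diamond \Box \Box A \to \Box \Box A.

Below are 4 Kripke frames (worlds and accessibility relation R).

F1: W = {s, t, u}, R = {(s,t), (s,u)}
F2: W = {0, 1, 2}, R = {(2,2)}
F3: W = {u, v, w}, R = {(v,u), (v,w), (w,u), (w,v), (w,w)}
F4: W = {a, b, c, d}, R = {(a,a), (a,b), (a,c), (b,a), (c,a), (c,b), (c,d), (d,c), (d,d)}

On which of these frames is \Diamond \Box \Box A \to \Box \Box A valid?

Frame correspondent (Sahlqvist): \forall x \forall y \forall z ((xRy \wedge x R^2 z) \to \exists w (y R^2 w \wedge z = w)) — i.e. a generalized confluence (Geach) condition.
F1: holds.
F2: holds.
F3: fails — vRu, vR²u but no t with uR²t and u=t.
F4: fails — aRb, aR²d but no w with bR²w and d=w.

F1, F2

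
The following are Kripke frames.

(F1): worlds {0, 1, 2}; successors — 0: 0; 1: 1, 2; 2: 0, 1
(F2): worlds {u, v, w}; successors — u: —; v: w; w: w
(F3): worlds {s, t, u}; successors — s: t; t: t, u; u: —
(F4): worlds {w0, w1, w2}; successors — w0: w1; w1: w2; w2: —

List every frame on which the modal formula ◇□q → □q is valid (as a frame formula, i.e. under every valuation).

(F2)

This is the axiom for the Euclidean property; its first-order frame correspondent is ∀x ∀y ∀z (Rxy ∧ Rxz → Ryz).
(F1): fails — R12 and R12 but not R22.
(F2): satisfies the condition.
(F3): fails — Rtu and Rtt but not Rut.
(F4): fails — Rw0w1 and Rw0w1 but not Rw1w1.
Valid on: (F2).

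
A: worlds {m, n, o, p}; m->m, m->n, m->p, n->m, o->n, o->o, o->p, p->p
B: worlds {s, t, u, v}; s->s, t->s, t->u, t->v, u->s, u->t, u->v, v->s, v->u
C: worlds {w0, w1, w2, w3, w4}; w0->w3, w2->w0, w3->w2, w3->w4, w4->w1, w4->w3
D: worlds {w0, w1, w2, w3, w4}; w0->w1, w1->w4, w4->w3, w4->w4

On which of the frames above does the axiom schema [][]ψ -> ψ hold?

This is the axiom for a generalized confluence (Geach) condition; its first-order frame correspondent is forall x exists w (x R^2 w & x = w).
A: ✓.
B: ✓.
C: fails — at w0 but no w with w0R²w and w0=w.
D: fails — at w0 but no w with w0R²w and w0=w.
Valid on: A, B.

A, B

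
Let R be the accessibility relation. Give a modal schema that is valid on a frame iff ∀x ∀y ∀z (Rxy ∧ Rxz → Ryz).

◇p → □◇p

The condition is the Euclidean property. The 5 schema ◇p → □◇p defines it.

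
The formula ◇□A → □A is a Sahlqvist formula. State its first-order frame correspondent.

the Euclidean property

This is a form of the 5 axiom.
Its frame correspondent is the Euclidean property — ∀x ∀y ∀z (Rxy ∧ Rxz → Ryz).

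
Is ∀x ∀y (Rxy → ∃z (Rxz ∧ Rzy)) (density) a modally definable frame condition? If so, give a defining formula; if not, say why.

Yes, by □□r → □r

Yes: it is density, defined by the C4 schema □□r → □r.
Suppose □□r→□r is valid. Take Rxy and set V(r)={w : xR²w}. Then □□r at x, so □r at x, so r at y, i.e. ∃z(Rxz∧Rzy).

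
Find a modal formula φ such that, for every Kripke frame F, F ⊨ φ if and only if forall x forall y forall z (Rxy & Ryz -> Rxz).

□ψ → □□ψ

A defining formula is □ψ → □□ψ (the 4 axiom).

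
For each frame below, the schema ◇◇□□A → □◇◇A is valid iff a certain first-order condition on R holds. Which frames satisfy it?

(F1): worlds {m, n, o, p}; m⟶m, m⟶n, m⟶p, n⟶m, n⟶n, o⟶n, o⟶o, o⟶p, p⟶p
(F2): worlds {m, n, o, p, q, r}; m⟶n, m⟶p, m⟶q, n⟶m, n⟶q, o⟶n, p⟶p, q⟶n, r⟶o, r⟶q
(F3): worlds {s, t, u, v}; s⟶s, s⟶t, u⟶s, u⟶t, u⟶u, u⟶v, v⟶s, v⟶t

This is the axiom for a generalized confluence (Geach) condition; its first-order frame correspondent is ∀x ∀y ∀z ((xR²y ∧ xRz) → ∃w (yR²w ∧ zR²w)).
(F1): condition met.
(F2): fails — mR²p, mRq but no w with pR²w and qR²w.
(F3): fails — sR²s, sRt but no w with sR²w and tR²w.

(F1)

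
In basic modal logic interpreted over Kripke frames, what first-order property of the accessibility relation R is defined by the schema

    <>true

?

seriality: forall x exists y Rxy

◇⊤ holds at w iff w has a successor, so frame-validity of ◇⊤ is exactly seriality. Equivalently via □r → ◇r:
Suppose □r→◇r is valid. At any x set V(r)=W. Then □r at x, so ◇r at x, so x has a successor.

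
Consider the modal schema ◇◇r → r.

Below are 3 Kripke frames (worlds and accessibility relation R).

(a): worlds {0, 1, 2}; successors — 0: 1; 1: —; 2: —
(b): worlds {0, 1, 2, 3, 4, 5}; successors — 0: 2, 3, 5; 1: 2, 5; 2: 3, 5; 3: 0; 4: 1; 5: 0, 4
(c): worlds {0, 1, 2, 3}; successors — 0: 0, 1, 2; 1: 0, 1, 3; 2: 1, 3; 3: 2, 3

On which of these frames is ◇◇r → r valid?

The schema corresponds to a generalized confluence (Geach) condition: ∀x ∀y (xR²y → ∃w (y = w ∧ x = w)).
(a): holds.
(b): fails — 0R²3 but 3 ≠ 0.
(c): fails — 0R²1 but 1 ≠ 0.

(a)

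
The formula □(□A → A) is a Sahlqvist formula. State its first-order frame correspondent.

shift-reflexivity: ∀x ∀y (Rxy → Ryy)

This schema is the T□ axiom.
It corresponds to shift-reflexivity: ∀x ∀y (Rxy → Ryy).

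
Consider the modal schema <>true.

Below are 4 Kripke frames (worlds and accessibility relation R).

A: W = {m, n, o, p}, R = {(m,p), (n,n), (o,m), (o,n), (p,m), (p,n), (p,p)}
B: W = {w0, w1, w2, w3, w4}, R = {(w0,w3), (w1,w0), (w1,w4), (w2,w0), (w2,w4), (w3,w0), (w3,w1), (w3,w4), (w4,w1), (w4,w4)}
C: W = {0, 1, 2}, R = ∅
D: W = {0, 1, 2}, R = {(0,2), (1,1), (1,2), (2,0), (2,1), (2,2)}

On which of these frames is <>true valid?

This is the axiom for seriality; its first-order frame correspondent is forall x exists y Rxy.
A: holds.
B: holds.
C: fails — world 0 has no successor.
D: holds.
Valid on: A, B, D.

A, B, D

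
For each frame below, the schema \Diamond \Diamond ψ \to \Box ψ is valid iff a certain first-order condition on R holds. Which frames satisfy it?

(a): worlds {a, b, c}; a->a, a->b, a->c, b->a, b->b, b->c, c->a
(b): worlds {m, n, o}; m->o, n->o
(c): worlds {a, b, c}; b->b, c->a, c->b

The schema corresponds to a generalized confluence (Geach) condition: \forall x \forall y \forall z ((x R^2 y \wedge xRz) \to \exists w (y = w \wedge z = w)).
(a): fails — aR²a, aRb but a ≠ b.
(b): condition met.
(c): fails — cR²b, cRa but b ≠ a.
Valid on: (b).

(b)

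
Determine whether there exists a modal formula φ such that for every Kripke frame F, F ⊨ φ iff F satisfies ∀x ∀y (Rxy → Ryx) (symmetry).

Yes, by p → □◇p

Yes: it is symmetry, defined by the B schema p → □◇p.
Suppose p→□◇p is valid. Take Rxy and set V(p)={x}. Then p at x, so □◇p at x, so ◇p at y, so some z with Ryz has p; z=x, i.e. Ryx.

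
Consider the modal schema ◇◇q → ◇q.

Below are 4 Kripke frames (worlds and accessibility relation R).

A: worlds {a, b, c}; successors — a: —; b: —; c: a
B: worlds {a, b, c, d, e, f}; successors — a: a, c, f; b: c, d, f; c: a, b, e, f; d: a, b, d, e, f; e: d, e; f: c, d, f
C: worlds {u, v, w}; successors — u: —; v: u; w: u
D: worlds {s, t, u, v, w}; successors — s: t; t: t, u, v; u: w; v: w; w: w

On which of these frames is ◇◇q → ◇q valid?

This is the axiom for transitivity; its first-order frame correspondent is ∀x ∀y ∀z (Rxy ∧ Ryz → Rxz).
A: satisfies the condition.
B: fails — Rdf and Rfc but not Rdc.
C: satisfies the condition.
D: fails — Rtv and Rvw but not Rtw.

A, C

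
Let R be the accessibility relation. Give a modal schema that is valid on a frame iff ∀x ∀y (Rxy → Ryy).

A defining formula is □(□r → r) (the T□ axiom).
Suppose □(□r→r) is valid. Take Rxy and set V(r)={w : Ryw}. Then at y, □r holds; since □(□r→r) at x, □r→r at y, so r at y, i.e. Ryy.

□(□r → r)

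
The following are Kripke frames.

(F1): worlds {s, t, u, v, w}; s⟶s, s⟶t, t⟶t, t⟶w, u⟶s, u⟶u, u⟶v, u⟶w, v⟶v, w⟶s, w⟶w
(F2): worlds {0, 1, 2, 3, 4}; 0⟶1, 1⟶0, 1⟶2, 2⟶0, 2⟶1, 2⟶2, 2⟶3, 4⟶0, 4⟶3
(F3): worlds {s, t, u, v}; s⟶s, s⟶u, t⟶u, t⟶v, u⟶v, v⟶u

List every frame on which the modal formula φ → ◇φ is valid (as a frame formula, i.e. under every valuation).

This is the axiom for reflexivity; its first-order frame correspondent is ∀x Rxx.
(F1): satisfies the condition.
(F2): fails — world 0 does not see itself.
(F3): fails — world t does not see itself.
Valid on: (F1).

(F1)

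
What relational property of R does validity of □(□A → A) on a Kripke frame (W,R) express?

Suppose □(□A→A) is valid. Take Rxy and set V(A)={w : Ryw}. Then at y, □A holds; since □(□A→A) at x, □A→A at y, so A at y, i.e. Ryy.
The converse is a direct semantic check.
So the correspondent is shift-reflexivity.

shift-reflexivity: ∀x ∀y (Rxy → Ryy)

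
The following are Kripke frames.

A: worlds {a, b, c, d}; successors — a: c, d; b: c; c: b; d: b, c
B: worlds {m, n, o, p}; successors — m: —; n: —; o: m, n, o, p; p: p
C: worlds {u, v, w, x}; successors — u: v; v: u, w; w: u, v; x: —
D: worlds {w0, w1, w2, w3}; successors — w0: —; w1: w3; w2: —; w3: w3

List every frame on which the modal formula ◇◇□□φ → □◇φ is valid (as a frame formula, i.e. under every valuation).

D

The schema corresponds to a generalized confluence (Geach) condition: ∀x ∀y ∀z ((xR²y ∧ xRz) → ∃w (yR²w ∧ zRw)).
A: fails — aR²c, aRc but no w with cR²w and cRw.
B: fails — oR²m, oRm but no w with mR²w and mRw.
C: fails — vR²u, vRu but no t with uR²t and uRt.
D: condition met.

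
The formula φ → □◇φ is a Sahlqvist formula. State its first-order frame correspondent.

Symmetry

Suppose φ→□◇φ is valid. Take Rxy and set V(φ)={x}. Then φ at x, so □◇φ at x, so ◇φ at y, so some z with Ryz has φ; z=x, i.e. Ryx.
Conversely, any frame satisfying ∀x ∀y (Rxy → Ryx) validates the schema.
Frame condition: ∀x ∀y (Rxy → Ryx).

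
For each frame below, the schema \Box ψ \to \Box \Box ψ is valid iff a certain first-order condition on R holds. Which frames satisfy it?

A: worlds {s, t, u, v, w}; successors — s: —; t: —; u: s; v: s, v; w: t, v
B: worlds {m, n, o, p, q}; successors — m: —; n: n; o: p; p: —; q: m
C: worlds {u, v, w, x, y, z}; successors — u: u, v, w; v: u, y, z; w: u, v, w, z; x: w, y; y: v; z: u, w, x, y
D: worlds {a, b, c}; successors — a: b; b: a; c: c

B

The schema corresponds to transitivity: \forall x \forall y \forall z (Rxy \wedge Ryz \to Rxz).
A: fails — Rwv and Rvs but not Rws.
B: ✓.
C: fails — Ruv and Rvz but not Ruz.
D: fails — Rab and Rba but not Raa.
Valid on: B.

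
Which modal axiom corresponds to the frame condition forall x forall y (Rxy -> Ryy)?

The condition is shift-reflexivity. The T□ schema □(□ψ → ψ) defines it.

□(□ψ → ψ)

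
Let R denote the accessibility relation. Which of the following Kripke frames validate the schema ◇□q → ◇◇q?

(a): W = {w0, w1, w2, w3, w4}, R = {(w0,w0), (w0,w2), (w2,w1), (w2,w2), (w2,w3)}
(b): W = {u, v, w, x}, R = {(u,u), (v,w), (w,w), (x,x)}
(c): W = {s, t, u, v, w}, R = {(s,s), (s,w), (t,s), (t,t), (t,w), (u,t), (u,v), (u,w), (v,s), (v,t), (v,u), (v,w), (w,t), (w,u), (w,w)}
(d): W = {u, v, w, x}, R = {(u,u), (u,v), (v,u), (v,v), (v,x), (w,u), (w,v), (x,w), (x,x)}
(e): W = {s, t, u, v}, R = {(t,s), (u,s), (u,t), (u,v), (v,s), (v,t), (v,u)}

(b), (c), (d)

Frame correspondent (Sahlqvist): ∀x ∀y (xRy → ∃w (yRw ∧ xR²w)) — i.e. a generalized confluence (Geach) condition.
(a): fails — w2Rw1 but no w with w1Rw and w2R²w.
(b): ✓.
(c): ✓.
(d): ✓.
(e): fails — tRs but no w with sRw and tR²w.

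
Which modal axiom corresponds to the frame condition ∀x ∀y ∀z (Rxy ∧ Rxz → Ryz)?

This is the Euclidean property; the standard corresponding axiom is 5: ◇s → □◇s.
Suppose ◇s→□◇s is valid. Take Rxy, Rxz and set V(s)={y}. Then ◇s at x, so □◇s at x, so ◇s at z, so some w with Rzw has s; w=y, i.e. Rzy. By symmetry of the argument, Ryz.

◇s → □◇s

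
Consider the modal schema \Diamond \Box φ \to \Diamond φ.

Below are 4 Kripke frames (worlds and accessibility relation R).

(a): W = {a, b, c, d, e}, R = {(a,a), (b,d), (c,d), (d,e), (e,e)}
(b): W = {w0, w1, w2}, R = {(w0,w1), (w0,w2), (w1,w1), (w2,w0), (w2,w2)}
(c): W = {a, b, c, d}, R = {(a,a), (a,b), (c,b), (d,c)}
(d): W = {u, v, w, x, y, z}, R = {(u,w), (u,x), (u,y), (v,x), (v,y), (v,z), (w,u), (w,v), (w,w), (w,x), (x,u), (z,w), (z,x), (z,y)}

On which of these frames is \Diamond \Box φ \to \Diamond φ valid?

(b)

This is the axiom for a generalized confluence (Geach) condition; its first-order frame correspondent is \forall x \forall y (xRy \to \exists w (yRw \wedge xRw)).
(a): fails — bRd but no w with dRw and bRw.
(b): satisfies the condition.
(c): fails — aRb but no w with bRw and aRw.
(d): fails — uRx but no t with xRt and uRt.
Valid on: (b).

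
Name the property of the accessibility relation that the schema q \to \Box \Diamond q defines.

symmetry: \forall x \forall y (Rxy \to Ryx)

Suppose q→□◇q is valid. Take Rxy and set V(q)={x}. Then q at x, so □◇q at x, so ◇q at y, so some z with Ryz has q; z=x, i.e. Ryx.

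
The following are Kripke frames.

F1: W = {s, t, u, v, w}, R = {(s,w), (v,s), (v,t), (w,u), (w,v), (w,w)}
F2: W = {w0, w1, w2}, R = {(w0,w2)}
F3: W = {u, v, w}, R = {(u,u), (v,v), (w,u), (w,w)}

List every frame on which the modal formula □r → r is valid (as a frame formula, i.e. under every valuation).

F3

This is the axiom for reflexivity; its first-order frame correspondent is ∀x Rxx.
F1: fails — world s does not see itself.
F2: fails — world w0 does not see itself.
F3: satisfies the condition.
Valid on: F3.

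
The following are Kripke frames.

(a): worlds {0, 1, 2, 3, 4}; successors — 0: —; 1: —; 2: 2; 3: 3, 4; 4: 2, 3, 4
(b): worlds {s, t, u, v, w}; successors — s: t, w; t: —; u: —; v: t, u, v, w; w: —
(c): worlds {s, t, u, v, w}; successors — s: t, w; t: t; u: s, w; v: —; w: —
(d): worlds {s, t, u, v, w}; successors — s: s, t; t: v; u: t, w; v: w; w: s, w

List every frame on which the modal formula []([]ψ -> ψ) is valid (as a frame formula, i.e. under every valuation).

Frame correspondent (Sahlqvist): forall x forall y (Rxy -> Ryy) — i.e. shift-reflexivity.
(a): ✓.
(b): fails — Rvw but not Rww.
(c): fails — Ruw but not Rww.
(d): fails — Rtv but not Rvv.

(a)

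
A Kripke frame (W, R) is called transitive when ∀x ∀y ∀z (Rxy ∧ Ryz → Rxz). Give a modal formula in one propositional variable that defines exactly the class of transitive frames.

□r → □□r

The condition is transitivity. The 4 schema □r → □□r defines it.
Suppose □r→□□r is valid. Take Rxy, Ryz and set V(r)={w : Rxw}. Then □r at x, so □□r at x, so □r at y, so r at z, i.e. Rxz.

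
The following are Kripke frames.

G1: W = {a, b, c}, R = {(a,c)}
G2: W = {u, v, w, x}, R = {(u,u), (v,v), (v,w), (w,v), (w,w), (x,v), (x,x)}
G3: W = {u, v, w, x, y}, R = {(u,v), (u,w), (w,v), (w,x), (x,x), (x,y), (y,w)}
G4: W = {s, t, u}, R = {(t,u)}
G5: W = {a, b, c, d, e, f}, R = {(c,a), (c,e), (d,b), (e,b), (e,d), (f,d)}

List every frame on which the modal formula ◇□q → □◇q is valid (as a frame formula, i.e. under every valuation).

This is the axiom for convergence; its first-order frame correspondent is ∀x ∀y ∀z (Rxy ∧ Rxz → ∃w (Ryw ∧ Rzw)).
G1: fails — Rac and Rac but c and c have no common successor.
G2: ✓.
G3: fails — Ruv and Ruv but v and v have no common successor.
G4: fails — Rtu and Rtu but u and u have no common successor.
G5: fails — Rce and Rca but e and a have no common successor.
Valid on: G2.

G2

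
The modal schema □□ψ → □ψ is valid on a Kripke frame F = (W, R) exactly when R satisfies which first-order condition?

This schema is the C4 axiom.
It corresponds to density: ∀x ∀y (Rxy → ∃z (Rxz ∧ Rzy)).

density: ∀x ∀y (Rxy → ∃z (Rxz ∧ Rzy))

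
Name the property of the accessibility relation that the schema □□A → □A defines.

Suppose □□A→□A is valid. Take Rxy and set V(A)={w : xR²w}. Then □□A at x, so □A at x, so A at y, i.e. ∃z(Rxz∧Rzy).

density: ∀x ∀y (Rxy → ∃z (Rxz ∧ Rzy))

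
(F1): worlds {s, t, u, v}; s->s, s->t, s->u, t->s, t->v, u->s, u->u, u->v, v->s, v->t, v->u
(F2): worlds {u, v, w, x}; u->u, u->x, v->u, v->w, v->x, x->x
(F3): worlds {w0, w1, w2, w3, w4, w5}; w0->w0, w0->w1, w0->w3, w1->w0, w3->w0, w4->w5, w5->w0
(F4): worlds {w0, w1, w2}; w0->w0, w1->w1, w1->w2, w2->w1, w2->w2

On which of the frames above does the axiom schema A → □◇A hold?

This is the axiom for symmetry; its first-order frame correspondent is ∀x ∀y (Rxy → Ryx).
(F1): fails — Rvs but not Rsv.
(F2): fails — Rvw but not Rwv.
(F3): fails — Rw4w5 but not Rw5w4.
(F4): condition met.
Valid on: (F4).

(F4)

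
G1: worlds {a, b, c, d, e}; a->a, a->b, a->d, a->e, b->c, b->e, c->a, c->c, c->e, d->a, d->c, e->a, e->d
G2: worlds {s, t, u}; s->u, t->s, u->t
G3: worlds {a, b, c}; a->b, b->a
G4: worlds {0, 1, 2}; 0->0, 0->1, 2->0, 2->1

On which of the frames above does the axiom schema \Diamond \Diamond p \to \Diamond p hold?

G4

This is the axiom for transitivity; its first-order frame correspondent is \forall x \forall y \forall z (Rxy \wedge Ryz \to Rxz).
G1: fails — Rbc and Rca but not Rba.
G2: fails — Rsu and Rut but not Rst.
G3: fails — Rab and Rba but not Raa.
G4: condition met.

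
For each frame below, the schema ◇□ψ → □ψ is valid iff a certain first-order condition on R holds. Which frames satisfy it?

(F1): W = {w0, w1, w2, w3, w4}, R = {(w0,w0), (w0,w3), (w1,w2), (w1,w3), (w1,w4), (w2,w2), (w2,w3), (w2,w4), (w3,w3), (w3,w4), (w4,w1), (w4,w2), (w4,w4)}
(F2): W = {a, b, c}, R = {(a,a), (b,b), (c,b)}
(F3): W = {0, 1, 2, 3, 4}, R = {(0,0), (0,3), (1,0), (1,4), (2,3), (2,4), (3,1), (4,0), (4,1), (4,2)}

This is the axiom for the Euclidean property; its first-order frame correspondent is ∀x ∀y ∀z (Rxy ∧ Rxz → Ryz).
(F1): fails — Rw0w3 and Rw0w0 but not Rw3w0.
(F2): ✓.
(F3): fails — R03 and R00 but not R30.
Valid on: (F2).

(F2)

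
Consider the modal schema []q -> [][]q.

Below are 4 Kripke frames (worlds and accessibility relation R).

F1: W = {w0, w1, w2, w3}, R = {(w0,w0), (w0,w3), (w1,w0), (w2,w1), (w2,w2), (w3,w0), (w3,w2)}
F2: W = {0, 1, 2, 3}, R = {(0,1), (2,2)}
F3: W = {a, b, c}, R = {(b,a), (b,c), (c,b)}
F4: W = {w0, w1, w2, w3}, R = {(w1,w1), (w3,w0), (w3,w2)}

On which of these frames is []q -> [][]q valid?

The schema corresponds to transitivity: forall x forall y forall z (Rxy & Ryz -> Rxz).
F1: fails — Rw1w0 and Rw0w3 but not Rw1w3.
F2: condition met.
F3: fails — Rcb and Rba but not Rca.
F4: condition met.
Valid on: F2, F4.

F2, F4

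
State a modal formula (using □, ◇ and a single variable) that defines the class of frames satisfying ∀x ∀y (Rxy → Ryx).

q → □◇q

This is symmetry; the standard corresponding axiom is B: q → □◇q.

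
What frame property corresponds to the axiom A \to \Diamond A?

Replacing A by ¬A and contraposing gives the equivalent schema □A → A.
Suppose □A→A is valid. At any x set V(A)={w : Rxw}. Then □A holds at x, so A holds at x, i.e. Rxx.

reflexivity: \forall x Rxx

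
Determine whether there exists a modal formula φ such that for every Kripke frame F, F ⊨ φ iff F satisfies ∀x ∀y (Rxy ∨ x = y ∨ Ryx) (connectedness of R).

Not definable by any modal formula

Modal frame validity is preserved under disjoint unions.
Take 2 disjoint single-world reflexive frames: each is trivially connected, but their disjoint union has 2 worlds with no edge between distinct components, so it is not connected.
So the class is not modally definable.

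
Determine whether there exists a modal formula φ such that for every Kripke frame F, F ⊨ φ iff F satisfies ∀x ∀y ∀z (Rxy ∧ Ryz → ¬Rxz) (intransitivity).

No — not modally definable

If a class were modally definable it would be closed under surjective bounded morphisms (Goldblatt–Thomason).
The 7-cycle (worlds s,t,u,v,w,x,y with s→t→u→v→w→x→y→s) is intransitive. Mapping every world to a single reflexive point • is a surjective bounded morphism; the reflexive point is not intransitive (R••∧R•• but R••).
So the class is not modally definable.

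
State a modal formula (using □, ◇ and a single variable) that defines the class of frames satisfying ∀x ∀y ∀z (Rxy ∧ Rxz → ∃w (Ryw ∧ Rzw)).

A defining formula is ◇□r → □◇r (the .2 axiom).
Suppose ◇□r→□◇r is valid. Take Rxy, Rxz and set V(r)={w : Ryw}. Then □r at y so ◇□r at x, so □◇r at x, so ◇r at z, giving w with Rzw and Ryw.

◇□r → □◇r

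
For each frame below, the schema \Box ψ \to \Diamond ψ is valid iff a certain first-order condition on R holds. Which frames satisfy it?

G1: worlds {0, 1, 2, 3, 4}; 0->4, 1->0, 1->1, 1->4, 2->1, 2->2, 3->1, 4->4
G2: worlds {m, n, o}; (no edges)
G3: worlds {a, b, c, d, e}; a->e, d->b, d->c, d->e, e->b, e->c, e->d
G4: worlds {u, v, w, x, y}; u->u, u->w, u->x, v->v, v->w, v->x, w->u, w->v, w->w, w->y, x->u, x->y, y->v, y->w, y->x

G1, G4

Frame correspondent (Sahlqvist): \forall x \exists y Rxy — i.e. seriality.
G1: holds.
G2: fails — world m has no successor.
G3: fails — world b has no successor.
G4: holds.
Valid on: G1, G4.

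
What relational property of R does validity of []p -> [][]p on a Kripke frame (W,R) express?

Transitivity

Suppose □p→□□p is valid. Take Rxy, Ryz and set V(p)={w : Rxw}. Then □p at x, so □□p at x, so □p at y, so p at z, i.e. Rxz.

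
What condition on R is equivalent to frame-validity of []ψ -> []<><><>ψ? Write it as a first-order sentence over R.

This is a Sahlqvist (Geach-type) schema ◇^0□^1ψ → □^1◇^3ψ.
Minimal-valuation argument: fix x; take any y with xR^0y and any z with xR^1z. Set V(ψ) to the set of worlds R-reachable from y in exactly 1 step. Then □^1ψ holds at y, so the antecedent holds at x; validity forces ◇^3ψ at z, giving a w with zR^3w and yR^1w.
First-order correspondent: forall x forall z (xRz -> exists w (xRw & z R^3 w)).

forall x forall z (xRz -> exists w (xRw & z R^3 w))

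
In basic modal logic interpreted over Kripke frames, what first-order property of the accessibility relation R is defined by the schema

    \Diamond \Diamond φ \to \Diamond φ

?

transitivity

This is a form of the 4 axiom.
It corresponds to transitivity: \forall x \forall y \forall z (Rxy \wedge Ryz \to Rxz).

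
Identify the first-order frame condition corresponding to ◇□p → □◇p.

convergence

This schema is the .2 axiom.
It corresponds to convergence: ∀x ∀y ∀z (Rxy ∧ Rxz → ∃w (Ryw ∧ Rzw)).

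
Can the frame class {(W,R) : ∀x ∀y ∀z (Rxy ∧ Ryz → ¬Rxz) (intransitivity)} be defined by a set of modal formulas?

Not definable by any modal formula

Modal frame validity is preserved under surjective bounded morphisms.
The 7-cycle (worlds w0,w1,w2,w3,w4,w5,w6 with w0→w1→w2→w3→w4→w5→w6→w0) is intransitive. Mapping every world to a single reflexive point • is a surjective bounded morphism; the reflexive point is not intransitive (R••∧R•• but R••).
So the class is not modally definable.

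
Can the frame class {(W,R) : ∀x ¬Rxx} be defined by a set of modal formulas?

Not modally definable

Modal frame validity is preserved under surjective bounded morphisms.
The 5-cycle (worlds w0,w1,w2,w3,w4 with w0→w1→w2→w3→w4→w0) is irreflexive, and the map sending every world to a single reflexive point • is a surjective bounded morphism (forth: every edge maps to (•,•); back: every world has a successor). So any modal formula valid on the 5-cycle is also valid on the reflexive point, which is not irreflexive.
Hence irreflexivity is not modally definable.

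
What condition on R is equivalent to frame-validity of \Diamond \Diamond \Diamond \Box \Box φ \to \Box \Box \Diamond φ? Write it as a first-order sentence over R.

\forall x \forall y \forall z ((x R^3 y \wedge x R^2 z) \to \exists w (y R^2 w \wedge zRw))

This is a Sahlqvist (Geach-type) schema ◇^3□^2φ → □^2◇^1φ.
Minimal-valuation argument: fix x; take any y with xR^3y and any z with xR^2z. Set V(φ) to the set of worlds R-reachable from y in exactly 2 steps. Then □^2φ holds at y, so the antecedent holds at x; validity forces ◇^1φ at z, giving a w with zR^1w and yR^2w.
First-order correspondent: \forall x \forall y \forall z ((x R^3 y \wedge x R^2 z) \to \exists w (y R^2 w \wedge zRw)).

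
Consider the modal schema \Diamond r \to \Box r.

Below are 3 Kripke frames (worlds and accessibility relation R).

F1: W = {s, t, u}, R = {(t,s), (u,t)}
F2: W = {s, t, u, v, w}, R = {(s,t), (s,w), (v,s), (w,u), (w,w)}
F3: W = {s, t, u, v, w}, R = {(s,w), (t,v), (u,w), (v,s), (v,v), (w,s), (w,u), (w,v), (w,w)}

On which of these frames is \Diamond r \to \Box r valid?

F1

The schema corresponds to partial functionality: \forall x \forall y \forall z (Rxy \wedge Rxz \to y = z).
F1: holds.
F2: fails — s sees both t and w.
F3: fails — v sees both s and v.
Valid on: F1.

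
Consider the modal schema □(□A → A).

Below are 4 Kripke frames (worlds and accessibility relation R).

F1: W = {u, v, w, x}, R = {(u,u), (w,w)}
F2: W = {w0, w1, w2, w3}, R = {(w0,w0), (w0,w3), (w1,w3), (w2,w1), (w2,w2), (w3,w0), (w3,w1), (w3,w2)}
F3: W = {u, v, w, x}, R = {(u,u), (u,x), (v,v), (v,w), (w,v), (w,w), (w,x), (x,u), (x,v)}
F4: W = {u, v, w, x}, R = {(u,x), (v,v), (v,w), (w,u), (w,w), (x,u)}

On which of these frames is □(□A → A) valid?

F1

This is the axiom for shift-reflexivity; its first-order frame correspondent is ∀x ∀y (Rxy → Ryy).
F1: holds.
F2: fails — Rw3w1 but not Rw1w1.
F3: fails — Rwx but not Rxx.
F4: fails — Rwu but not Ruu.
Valid on: F1.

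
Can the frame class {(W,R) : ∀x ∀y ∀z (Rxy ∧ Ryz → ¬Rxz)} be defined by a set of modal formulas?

If a class were modally definable it would be closed under surjective bounded morphisms (Goldblatt–Thomason).
The 7-cycle (worlds s,t,u,v,w,x,y with s→t→u→v→w→x→y→s) is intransitive. Mapping every world to a single reflexive point • is a surjective bounded morphism; the reflexive point is not intransitive (R••∧R•• but R••).
So the class is not modally definable.

No — not modally definable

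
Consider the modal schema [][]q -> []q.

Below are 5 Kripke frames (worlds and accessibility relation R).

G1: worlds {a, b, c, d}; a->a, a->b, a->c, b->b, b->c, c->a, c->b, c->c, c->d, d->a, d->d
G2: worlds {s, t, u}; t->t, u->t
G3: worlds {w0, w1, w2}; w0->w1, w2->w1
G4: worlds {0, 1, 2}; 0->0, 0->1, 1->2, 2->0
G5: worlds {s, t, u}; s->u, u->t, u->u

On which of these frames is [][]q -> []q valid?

G1, G2, G5

This is the axiom for density; its first-order frame correspondent is forall x forall y (Rxy -> exists z (Rxz & Rzy)).
G1: satisfies the condition.
G2: satisfies the condition.
G3: fails — Rw0w1 but no z with Rw0z and Rzw1.
G4: fails — R12 but no z with R1z and Rz2.
G5: satisfies the condition.
Valid on: G1, G2, G5.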